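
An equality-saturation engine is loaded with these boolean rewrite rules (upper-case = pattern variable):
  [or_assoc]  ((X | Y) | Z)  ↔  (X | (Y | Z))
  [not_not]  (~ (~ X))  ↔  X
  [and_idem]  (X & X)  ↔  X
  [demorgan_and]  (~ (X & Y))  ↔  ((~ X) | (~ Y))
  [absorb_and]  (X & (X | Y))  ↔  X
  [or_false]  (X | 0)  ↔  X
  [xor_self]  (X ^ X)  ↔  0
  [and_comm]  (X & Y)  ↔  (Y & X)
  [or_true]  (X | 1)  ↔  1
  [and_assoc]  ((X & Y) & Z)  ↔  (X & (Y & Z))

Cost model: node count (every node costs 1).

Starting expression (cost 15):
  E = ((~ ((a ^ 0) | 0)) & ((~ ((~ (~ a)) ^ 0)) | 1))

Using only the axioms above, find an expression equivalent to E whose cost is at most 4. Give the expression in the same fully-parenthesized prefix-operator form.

(~ (a ^ 0))   [cost 4]

(1) (~ (~ a))  =[not_not →]=  a    ⊢ ((~ ((a ^ 0) | 0)) & ((~ (a ^ 0)) | 1))
(2) ((a ^ 0) | 0)  =[or_false →]=  (a ^ 0)    ⊢ ((~ (a ^ 0)) & ((~ (a ^ 0)) | 1))
(3) ((~ (a ^ 0)) & ((~ (a ^ 0)) | 1))  =[absorb_and →]=  (~ (a ^ 0))    ⊢ cost 4, within 4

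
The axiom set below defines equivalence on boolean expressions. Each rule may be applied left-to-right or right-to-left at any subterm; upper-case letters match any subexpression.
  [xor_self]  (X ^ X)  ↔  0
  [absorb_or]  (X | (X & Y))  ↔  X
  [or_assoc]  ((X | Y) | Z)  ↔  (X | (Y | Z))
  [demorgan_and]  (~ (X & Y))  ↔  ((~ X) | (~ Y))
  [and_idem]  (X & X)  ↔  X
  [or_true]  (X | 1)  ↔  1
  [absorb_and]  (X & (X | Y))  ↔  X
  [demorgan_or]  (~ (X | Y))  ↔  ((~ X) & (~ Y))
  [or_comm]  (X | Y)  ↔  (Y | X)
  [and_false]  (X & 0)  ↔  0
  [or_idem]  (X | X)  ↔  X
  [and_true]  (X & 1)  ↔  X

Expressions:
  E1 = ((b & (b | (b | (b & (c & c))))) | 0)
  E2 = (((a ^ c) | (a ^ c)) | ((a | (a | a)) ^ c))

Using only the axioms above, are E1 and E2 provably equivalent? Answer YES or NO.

The axioms are sound identities: if E1 ↔* E2 then E1 and E2 evaluate identically under any assignment.
Under a=0, b=0, c=1: E1 evaluates to 0, E2 to 1. Distinct ⇒ no rewrite sequence connects them.

NO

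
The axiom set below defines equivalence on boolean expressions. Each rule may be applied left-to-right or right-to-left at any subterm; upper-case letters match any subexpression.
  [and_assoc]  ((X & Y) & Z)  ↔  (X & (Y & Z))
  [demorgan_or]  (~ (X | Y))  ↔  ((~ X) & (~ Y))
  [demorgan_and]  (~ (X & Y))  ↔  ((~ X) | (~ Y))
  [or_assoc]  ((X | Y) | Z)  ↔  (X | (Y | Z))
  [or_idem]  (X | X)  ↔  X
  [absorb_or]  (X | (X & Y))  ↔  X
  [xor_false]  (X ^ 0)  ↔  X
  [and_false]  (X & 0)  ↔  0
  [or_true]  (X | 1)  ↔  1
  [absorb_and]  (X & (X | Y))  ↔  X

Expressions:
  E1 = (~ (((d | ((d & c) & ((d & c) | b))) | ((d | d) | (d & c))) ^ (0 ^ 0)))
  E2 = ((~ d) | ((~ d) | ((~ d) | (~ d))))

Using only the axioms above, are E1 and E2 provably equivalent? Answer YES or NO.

YES

(1) ((d & c) & ((d & c) | b))  =[absorb_and →]=  (d & c)    ⊢ (~ (((d | (d & c)) | ((d | d) | (d & c))) ^ (0 ^ 0)))
(2) (d | d)  =[or_idem →]=  d    ⊢ (~ (((d | (d & c)) | (d | (d & c))) ^ (0 ^ 0)))
(3) ((d | (d & c)) | (d | (d & c)))  =[or_idem →]=  (d | (d & c))    ⊢ (~ ((d | (d & c)) ^ (0 ^ 0)))
(4) (0 ^ 0)  =[xor_false →]=  0    ⊢ (~ ((d | (d & c)) ^ 0))
(5) ((d | (d & c)) ^ 0)  =[xor_false →]=  (d | (d & c))    ⊢ (~ (d | (d & c)))
(6) (d | (d & c))  =[absorb_or →]=  d    ⊢ (~ d)
(7) (~ d)  =[or_idem ←]=  ((~ d) | (~ d))
(8) (~ d)  =[or_idem ←]=  ((~ d) | (~ d))    ⊢ ((~ d) | ((~ d) | (~ d)))
(9) (~ d)  =[or_idem ←]=  ((~ d) | (~ d))    ⊢ E2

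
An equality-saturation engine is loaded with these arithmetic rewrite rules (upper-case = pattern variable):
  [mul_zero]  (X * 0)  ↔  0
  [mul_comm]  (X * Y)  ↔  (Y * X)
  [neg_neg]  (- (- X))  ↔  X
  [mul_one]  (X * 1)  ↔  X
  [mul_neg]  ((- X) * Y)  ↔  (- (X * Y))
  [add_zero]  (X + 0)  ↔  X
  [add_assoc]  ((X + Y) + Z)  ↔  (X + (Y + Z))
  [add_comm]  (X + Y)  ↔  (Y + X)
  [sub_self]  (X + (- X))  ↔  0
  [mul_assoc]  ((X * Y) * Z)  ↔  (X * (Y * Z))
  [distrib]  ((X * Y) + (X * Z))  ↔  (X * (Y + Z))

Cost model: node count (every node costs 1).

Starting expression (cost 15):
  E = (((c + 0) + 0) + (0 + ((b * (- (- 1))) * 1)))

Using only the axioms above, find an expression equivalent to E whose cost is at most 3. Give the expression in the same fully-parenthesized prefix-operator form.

(c + b)   [cost 3]

(1) (- (- 1))  =[neg_neg →]=  1    ⊢ (((c + 0) + 0) + (0 + ((b * 1) * 1)))
(2) (c + 0)  =[add_zero →]=  c    ⊢ ((c + 0) + (0 + ((b * 1) * 1)))
(3) (c + 0)  =[add_zero →]=  c    ⊢ (c + (0 + ((b * 1) * 1)))
(4) ((b * 1) * 1)  =[mul_assoc →]=  (b * (1 * 1))    ⊢ (c + (0 + (b * (1 * 1))))
(5) (0 + (b * (1 * 1)))  =[add_comm →]=  ((b * (1 * 1)) + 0)    ⊢ (c + ((b * (1 * 1)) + 0))
(6) (1 * 1)  =[mul_one →]=  1    ⊢ (c + ((b * 1) + 0))
(7) (b * 1)  =[mul_one →]=  b    ⊢ (c + (b + 0))
(8) (b + 0)  =[add_zero →]=  b    ⊢ cost 3, within 3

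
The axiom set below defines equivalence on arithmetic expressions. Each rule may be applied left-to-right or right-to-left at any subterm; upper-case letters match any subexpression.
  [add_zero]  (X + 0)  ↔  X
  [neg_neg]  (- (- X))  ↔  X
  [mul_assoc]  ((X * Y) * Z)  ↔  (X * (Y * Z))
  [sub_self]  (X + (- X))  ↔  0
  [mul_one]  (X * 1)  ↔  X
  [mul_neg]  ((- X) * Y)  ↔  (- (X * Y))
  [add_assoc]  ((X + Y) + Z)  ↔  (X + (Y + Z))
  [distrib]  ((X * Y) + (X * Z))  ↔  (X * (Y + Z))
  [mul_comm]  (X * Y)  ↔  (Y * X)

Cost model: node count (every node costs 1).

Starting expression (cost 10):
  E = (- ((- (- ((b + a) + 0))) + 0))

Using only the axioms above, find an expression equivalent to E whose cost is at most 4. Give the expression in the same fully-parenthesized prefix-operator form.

(1) ((- (- ((b + a) + 0))) + 0)  =[add_zero →]=  (- (- ((b + a) + 0)))    ⊢ (- (- (- ((b + a) + 0))))
(2) (- (- ((b + a) + 0)))  =[neg_neg →]=  ((b + a) + 0)    ⊢ (- ((b + a) + 0))
(3) ((b + a) + 0)  =[add_zero →]=  (b + a)    ⊢ cost 4, within 4

(- (b + a))   [cost 4]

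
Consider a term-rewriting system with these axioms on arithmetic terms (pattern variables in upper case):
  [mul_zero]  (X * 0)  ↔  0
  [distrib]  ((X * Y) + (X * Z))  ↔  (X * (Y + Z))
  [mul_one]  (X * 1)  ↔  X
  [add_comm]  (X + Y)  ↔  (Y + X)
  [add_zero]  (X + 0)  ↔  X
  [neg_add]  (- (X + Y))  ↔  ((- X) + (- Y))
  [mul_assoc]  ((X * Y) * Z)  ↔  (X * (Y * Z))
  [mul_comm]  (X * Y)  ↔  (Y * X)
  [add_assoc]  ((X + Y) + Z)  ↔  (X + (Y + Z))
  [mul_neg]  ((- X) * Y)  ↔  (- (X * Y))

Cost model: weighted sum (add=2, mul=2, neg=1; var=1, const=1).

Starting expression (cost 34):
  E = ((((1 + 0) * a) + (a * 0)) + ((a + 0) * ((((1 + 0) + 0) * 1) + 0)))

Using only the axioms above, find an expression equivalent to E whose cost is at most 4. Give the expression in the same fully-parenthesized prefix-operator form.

step 1: mul_one (→) rewrites (((1 + 0) + 0) * 1) into ((1 + 0) + 0), now ((((1 + 0) * a) + (a * 0)) + ((a + 0) * (((1 + 0) + 0) + 0)))
step 2: add_zero (→) rewrites (1 + 0) into 1, now (((1 * a) + (a * 0)) + ((a + 0) * (((1 + 0) + 0) + 0)))
step 3: add_zero (→) rewrites (((1 + 0) + 0) + 0) into ((1 + 0) + 0), now (((1 * a) + (a * 0)) + ((a + 0) * ((1 + 0) + 0)))
step 4: mul_zero (→) rewrites (a * 0) into 0, now (((1 * a) + 0) + ((a + 0) * ((1 + 0) + 0)))
step 5: add_zero (→) rewrites ((1 * a) + 0) into (1 * a), now ((1 * a) + ((a + 0) * ((1 + 0) + 0)))
step 6: add_zero (→) rewrites (1 + 0) into 1, now ((1 * a) + ((a + 0) * (1 + 0)))
step 7: mul_comm (→) rewrites (1 * a) into (a * 1), now ((a * 1) + ((a + 0) * (1 + 0)))
step 8: add_zero (→) rewrites (1 + 0) into 1, now ((a * 1) + ((a + 0) * 1))
step 9: add_zero (→) rewrites (a + 0) into a, now ((a * 1) + (a * 1))
step 10: mul_one (→) rewrites (a * 1) into a, now (a + (a * 1))
step 11: add_comm (→) rewrites (a + (a * 1)) into ((a * 1) + a)
step 12: mul_one (→) rewrites (a * 1) into a, reaching cost 4 (bound 4)

(a + a)   [cost 4]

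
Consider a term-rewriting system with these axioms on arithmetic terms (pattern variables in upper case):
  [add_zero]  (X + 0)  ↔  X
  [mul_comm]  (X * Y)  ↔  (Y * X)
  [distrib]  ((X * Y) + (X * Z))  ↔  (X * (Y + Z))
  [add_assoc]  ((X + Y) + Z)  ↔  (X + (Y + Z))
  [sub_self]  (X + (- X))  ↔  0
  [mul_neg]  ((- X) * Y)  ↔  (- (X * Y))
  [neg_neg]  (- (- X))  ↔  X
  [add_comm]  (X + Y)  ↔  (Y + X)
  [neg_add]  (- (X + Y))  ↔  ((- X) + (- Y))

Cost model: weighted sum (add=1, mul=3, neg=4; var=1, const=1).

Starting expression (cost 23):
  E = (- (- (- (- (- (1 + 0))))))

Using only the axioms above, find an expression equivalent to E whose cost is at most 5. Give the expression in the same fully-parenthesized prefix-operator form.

1. [add_zero →] (1 + 0)  →  1;  E = (- (- (- (- (- 1)))))
2. [neg_neg →] (- (- (- 1)))  →  (- 1);  E = (- (- (- 1)))
3. [neg_neg →] (- (- 1))  →  1;  cost 5 ≤ 5, done

(- 1)   [cost 5]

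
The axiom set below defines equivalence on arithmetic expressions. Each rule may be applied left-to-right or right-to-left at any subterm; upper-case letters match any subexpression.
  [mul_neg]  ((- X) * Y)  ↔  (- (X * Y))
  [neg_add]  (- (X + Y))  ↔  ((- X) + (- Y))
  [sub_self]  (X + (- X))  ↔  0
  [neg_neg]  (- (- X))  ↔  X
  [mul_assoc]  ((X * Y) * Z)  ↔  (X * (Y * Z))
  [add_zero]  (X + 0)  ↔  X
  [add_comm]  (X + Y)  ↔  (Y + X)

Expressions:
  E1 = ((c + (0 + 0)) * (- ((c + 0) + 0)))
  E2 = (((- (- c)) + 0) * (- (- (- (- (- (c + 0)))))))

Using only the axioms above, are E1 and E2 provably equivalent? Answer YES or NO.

1. [add_zero →] ((c + 0) + 0)  →  (c + 0);  E1 = ((c + (0 + 0)) * (- (c + 0)))
2. [add_zero →] (c + 0)  →  c;  E1 = ((c + (0 + 0)) * (- c))
3. [add_zero →] (0 + 0)  →  0;  E1 = ((c + 0) * (- c))
4. [add_zero ←] c  →  (c + 0);  E1 = ((c + 0) * (- (c + 0)))
5. [neg_neg ←] c  →  (- (- c));  E1 = (((- (- c)) + 0) * (- (c + 0)))
6. [neg_neg ←] (- (c + 0))  →  (- (- (- (c + 0))));  E1 = (((- (- c)) + 0) * (- (- (- (c + 0)))))
7. [neg_neg ←] (c + 0)  →  (- (- (c + 0)));  this is E2

YES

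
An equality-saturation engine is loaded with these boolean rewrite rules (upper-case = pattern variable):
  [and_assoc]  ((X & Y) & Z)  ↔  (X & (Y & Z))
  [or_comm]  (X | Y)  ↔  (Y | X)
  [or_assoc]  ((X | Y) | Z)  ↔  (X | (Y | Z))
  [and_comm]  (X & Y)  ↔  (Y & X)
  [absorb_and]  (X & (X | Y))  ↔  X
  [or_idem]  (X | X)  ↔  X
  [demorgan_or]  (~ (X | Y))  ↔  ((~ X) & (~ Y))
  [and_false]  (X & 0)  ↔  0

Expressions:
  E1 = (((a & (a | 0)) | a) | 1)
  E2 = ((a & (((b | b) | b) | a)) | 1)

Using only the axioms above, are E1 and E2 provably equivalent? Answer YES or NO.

(1) (a & (a | 0))  =[absorb_and →]=  a    ⊢ ((a | a) | 1)
(2) ((a | a) | 1)  =[or_comm →]=  (1 | (a | a))
(3) (a | a)  =[or_idem →]=  a    ⊢ (1 | a)
(4) a  =[absorb_and ←]=  (a & (a | b))    ⊢ (1 | (a & (a | b)))
(5) (1 | (a & (a | b)))  =[or_comm →]=  ((a & (a | b)) | 1)
(6) (a | b)  =[or_comm →]=  (b | a)    ⊢ ((a & (b | a)) | 1)
(7) b  =[or_idem ←]=  (b | b)    ⊢ ((a & ((b | b) | a)) | 1)
(8) b  =[or_idem ←]=  (b | b)    ⊢ E2

YES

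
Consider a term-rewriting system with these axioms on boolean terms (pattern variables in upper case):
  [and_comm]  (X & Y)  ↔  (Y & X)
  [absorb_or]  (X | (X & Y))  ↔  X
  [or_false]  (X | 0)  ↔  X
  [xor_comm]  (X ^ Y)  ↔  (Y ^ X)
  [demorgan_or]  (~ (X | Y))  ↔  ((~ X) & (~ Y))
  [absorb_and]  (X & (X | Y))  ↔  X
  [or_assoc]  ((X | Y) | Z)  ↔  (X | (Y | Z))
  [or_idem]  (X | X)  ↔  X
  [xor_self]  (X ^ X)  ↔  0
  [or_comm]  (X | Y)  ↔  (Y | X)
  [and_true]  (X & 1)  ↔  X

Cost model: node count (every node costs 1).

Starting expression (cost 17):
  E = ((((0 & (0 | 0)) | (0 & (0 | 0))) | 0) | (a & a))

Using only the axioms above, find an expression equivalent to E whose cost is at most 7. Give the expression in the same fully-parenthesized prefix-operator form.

step 1: or_idem (→) rewrites ((0 & (0 | 0)) | (0 & (0 | 0))) into (0 & (0 | 0)), now (((0 & (0 | 0)) | 0) | (a & a))
step 2: absorb_and (→) rewrites (0 & (0 | 0)) into 0, reaching cost 7 (bound 7)

((0 | 0) | (a & a))   [cost 7]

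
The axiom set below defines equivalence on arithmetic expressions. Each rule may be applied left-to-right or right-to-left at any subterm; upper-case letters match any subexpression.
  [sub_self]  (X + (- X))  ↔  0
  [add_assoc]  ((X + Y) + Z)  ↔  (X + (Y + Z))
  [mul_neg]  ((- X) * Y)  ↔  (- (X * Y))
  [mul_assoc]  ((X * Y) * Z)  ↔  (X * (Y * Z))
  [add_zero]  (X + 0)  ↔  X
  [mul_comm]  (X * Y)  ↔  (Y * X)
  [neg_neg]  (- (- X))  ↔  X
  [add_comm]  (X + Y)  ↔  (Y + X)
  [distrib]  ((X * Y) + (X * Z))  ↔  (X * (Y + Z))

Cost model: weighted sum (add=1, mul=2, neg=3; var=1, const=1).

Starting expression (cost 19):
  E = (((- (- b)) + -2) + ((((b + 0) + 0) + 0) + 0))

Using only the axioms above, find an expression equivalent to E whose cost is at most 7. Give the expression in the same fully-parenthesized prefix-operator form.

1. [add_zero →] (((b + 0) + 0) + 0)  →  ((b + 0) + 0);  E = (((- (- b)) + -2) + (((b + 0) + 0) + 0))
2. [neg_neg →] (- (- b))  →  b;  E = ((b + -2) + (((b + 0) + 0) + 0))
3. [add_zero →] (((b + 0) + 0) + 0)  →  ((b + 0) + 0);  E = ((b + -2) + ((b + 0) + 0))
4. [add_zero →] (b + 0)  →  b;  cost 7 ≤ 7, done

((b + -2) + (b + 0))   [cost 7]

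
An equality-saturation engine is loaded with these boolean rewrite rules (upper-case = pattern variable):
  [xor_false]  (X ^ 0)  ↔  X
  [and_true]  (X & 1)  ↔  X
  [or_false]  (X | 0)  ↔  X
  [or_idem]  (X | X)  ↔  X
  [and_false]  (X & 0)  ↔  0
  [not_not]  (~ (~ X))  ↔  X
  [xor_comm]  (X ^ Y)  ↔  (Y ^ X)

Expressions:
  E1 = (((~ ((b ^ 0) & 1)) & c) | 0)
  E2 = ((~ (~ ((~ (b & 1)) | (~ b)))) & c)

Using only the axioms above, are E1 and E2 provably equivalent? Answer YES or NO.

1. [xor_false →] (b ^ 0)  →  b;  E1 = (((~ (b & 1)) & c) | 0)
2. [and_true →] (b & 1)  →  b;  E1 = (((~ b) & c) | 0)
3. [or_false →] (((~ b) & c) | 0)  →  ((~ b) & c)
4. [not_not ←] (~ b)  →  (~ (~ (~ b)));  E1 = ((~ (~ (~ b))) & c)
5. [or_idem ←] (~ b)  →  ((~ b) | (~ b));  E1 = ((~ (~ ((~ b) | (~ b)))) & c)
6. [and_true ←] b  →  (b & 1);  this is E2

YES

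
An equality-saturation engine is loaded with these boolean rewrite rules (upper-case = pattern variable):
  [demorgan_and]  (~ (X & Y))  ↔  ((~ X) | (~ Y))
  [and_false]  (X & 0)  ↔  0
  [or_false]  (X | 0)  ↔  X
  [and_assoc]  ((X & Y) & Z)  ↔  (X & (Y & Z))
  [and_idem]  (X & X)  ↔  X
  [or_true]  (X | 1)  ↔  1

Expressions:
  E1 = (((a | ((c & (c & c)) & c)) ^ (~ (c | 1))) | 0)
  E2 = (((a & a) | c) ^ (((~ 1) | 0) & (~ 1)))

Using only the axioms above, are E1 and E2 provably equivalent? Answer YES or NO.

YES

1. [or_false →] (((a | ((c & (c & c)) & c)) ^ (~ (c | 1))) | 0)  →  ((a | ((c & (c & c)) & c)) ^ (~ (c | 1)))
2. [and_idem →] (c & c)  →  c;  E1 = ((a | ((c & c) & c)) ^ (~ (c | 1)))
3. [or_true →] (c | 1)  →  1;  E1 = ((a | ((c & c) & c)) ^ (~ 1))
4. [and_idem →] (c & c)  →  c;  E1 = ((a | (c & c)) ^ (~ 1))
5. [and_idem →] (c & c)  →  c;  E1 = ((a | c) ^ (~ 1))
6. [and_idem ←] (~ 1)  →  ((~ 1) & (~ 1));  E1 = ((a | c) ^ ((~ 1) & (~ 1)))
7. [and_idem ←] a  →  (a & a);  E1 = (((a & a) | c) ^ ((~ 1) & (~ 1)))
8. [or_false ←] (~ 1)  →  ((~ 1) | 0);  this is E2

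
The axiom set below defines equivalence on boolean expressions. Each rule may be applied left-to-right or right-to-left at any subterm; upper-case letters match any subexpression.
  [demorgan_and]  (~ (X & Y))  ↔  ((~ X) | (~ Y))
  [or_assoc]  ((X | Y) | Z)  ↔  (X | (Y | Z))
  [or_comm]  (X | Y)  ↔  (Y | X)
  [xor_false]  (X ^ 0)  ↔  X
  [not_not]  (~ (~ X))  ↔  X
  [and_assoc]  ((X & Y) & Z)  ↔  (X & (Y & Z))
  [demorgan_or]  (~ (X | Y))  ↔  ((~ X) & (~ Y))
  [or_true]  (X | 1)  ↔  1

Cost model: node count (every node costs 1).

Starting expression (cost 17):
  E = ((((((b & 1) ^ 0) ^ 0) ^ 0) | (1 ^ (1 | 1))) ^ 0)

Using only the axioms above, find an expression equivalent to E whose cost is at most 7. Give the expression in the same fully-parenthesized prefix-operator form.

step 1: xor_false (→) rewrites ((((b & 1) ^ 0) ^ 0) ^ 0) into (((b & 1) ^ 0) ^ 0), now (((((b & 1) ^ 0) ^ 0) | (1 ^ (1 | 1))) ^ 0)
step 2: xor_false (→) rewrites (((((b & 1) ^ 0) ^ 0) | (1 ^ (1 | 1))) ^ 0) into ((((b & 1) ^ 0) ^ 0) | (1 ^ (1 | 1)))
step 3: or_true (→) rewrites (1 | 1) into 1, now ((((b & 1) ^ 0) ^ 0) | (1 ^ 1))
step 4: xor_false (→) rewrites (((b & 1) ^ 0) ^ 0) into ((b & 1) ^ 0), now (((b & 1) ^ 0) | (1 ^ 1))
step 5: xor_false (→) rewrites ((b & 1) ^ 0) into (b & 1), reaching cost 7 (bound 7)

((b & 1) | (1 ^ 1))   [cost 7]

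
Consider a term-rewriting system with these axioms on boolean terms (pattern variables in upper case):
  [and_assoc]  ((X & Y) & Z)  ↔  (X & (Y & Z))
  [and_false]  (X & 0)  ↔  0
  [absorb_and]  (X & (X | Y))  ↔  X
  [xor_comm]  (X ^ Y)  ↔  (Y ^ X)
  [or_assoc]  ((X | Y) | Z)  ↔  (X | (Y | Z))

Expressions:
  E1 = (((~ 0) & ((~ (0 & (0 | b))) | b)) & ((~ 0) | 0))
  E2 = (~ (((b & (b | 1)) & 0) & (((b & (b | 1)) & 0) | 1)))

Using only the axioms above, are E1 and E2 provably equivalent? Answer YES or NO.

YES

(1) (0 & (0 | b))  =[absorb_and →]=  0    ⊢ (((~ 0) & ((~ 0) | b)) & ((~ 0) | 0))
(2) ((~ 0) & ((~ 0) | b))  =[absorb_and →]=  (~ 0)    ⊢ ((~ 0) & ((~ 0) | 0))
(3) ((~ 0) & ((~ 0) | 0))  =[absorb_and →]=  (~ 0)
(4) 0  =[and_false ←]=  (b & 0)    ⊢ (~ (b & 0))
(5) b  =[absorb_and ←]=  (b & (b | 1))    ⊢ (~ ((b & (b | 1)) & 0))
(6) ((b & (b | 1)) & 0)  =[absorb_and ←]=  (((b & (b | 1)) & 0) & (((b & (b | 1)) & 0) | 1))    ⊢ E2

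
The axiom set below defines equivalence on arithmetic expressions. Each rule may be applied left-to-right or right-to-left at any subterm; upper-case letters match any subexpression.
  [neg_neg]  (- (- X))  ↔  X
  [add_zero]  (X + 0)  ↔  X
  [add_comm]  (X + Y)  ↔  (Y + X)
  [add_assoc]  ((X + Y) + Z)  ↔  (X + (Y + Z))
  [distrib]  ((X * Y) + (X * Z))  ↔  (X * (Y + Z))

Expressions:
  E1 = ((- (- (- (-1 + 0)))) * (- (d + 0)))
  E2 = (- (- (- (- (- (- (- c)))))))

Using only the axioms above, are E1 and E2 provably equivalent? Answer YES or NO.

Every axiom is a valid identity, so a rewrite proof would force E1 and E2 to agree under every assignment.
At c=0, d=1: E1 = -1 but E2 = 0; they differ, so no derivation exists.

NO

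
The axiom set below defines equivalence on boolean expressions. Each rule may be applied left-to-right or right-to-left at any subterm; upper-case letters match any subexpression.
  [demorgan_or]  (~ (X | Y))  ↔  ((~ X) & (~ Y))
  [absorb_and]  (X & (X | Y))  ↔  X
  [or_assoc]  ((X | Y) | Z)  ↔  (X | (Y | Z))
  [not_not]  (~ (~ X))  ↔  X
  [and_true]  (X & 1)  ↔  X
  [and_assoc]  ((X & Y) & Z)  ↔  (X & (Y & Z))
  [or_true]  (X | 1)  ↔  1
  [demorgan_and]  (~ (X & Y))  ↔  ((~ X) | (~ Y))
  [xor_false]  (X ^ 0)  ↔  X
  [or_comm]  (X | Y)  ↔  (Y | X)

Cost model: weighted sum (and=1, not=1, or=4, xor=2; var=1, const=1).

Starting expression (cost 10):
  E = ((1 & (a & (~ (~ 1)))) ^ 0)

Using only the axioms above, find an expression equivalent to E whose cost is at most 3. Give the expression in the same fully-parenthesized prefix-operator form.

(1 & a)   [cost 3]

1. [not_not →] (~ (~ 1))  →  1;  E = ((1 & (a & 1)) ^ 0)
2. [xor_false →] ((1 & (a & 1)) ^ 0)  →  (1 & (a & 1))
3. [and_true →] (a & 1)  →  a;  cost 3 ≤ 3, done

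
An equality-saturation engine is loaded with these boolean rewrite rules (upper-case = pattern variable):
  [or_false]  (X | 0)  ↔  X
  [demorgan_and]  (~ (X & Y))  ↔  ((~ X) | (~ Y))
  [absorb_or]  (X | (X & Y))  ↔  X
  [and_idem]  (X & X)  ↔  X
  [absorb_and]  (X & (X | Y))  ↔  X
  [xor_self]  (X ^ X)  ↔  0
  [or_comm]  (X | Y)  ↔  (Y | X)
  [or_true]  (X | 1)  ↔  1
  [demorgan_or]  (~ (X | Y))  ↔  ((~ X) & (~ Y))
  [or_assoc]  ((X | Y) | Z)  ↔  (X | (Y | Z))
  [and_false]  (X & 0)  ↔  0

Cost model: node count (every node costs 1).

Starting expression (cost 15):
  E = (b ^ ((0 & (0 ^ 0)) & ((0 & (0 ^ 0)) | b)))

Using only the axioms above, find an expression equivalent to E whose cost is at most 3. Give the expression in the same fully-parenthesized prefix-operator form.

(b ^ 0)   [cost 3]

step 1: absorb_and (→) rewrites ((0 & (0 ^ 0)) & ((0 & (0 ^ 0)) | b)) into (0 & (0 ^ 0)), now (b ^ (0 & (0 ^ 0)))
step 2: xor_self (→) rewrites (0 ^ 0) into 0, now (b ^ (0 & 0))
step 3: and_false (→) rewrites (0 & 0) into 0, reaching cost 3 (bound 3)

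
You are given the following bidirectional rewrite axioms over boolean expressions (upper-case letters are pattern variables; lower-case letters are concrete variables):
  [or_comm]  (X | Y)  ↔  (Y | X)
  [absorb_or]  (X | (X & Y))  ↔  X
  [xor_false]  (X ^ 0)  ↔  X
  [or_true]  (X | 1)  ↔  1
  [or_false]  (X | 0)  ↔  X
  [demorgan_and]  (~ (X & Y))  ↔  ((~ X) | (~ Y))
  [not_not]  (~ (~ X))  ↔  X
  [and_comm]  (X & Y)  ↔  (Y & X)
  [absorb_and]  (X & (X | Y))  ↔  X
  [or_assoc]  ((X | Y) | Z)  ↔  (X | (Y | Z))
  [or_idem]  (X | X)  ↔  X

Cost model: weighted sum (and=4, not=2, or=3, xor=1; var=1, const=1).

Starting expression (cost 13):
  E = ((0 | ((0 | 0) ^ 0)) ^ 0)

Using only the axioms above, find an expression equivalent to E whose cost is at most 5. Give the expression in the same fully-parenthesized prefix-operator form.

1. [or_false →] (0 | 0)  →  0;  E = ((0 | (0 ^ 0)) ^ 0)
2. [xor_false →] ((0 | (0 ^ 0)) ^ 0)  →  (0 | (0 ^ 0))
3. [xor_false →] (0 ^ 0)  →  0;  cost 5 ≤ 5, done

(0 | 0)   [cost 5]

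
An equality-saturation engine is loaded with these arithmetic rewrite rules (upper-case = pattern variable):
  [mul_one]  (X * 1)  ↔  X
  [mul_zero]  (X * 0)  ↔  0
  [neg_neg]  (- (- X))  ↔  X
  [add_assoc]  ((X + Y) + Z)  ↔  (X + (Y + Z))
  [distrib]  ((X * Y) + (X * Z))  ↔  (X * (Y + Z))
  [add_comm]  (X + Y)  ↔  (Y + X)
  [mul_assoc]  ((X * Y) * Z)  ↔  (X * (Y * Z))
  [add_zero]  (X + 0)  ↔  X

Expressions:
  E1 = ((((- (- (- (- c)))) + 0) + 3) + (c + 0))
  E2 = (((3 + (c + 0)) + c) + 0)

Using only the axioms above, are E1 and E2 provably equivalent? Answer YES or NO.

YES

step 1: neg_neg (→) rewrites (- (- c)) into c, now ((((- (- c)) + 0) + 3) + (c + 0))
step 2: add_zero (→) rewrites ((- (- c)) + 0) into (- (- c)), now (((- (- c)) + 3) + (c + 0))
step 3: neg_neg (→) rewrites (- (- c)) into c, now ((c + 3) + (c + 0))
step 4: add_zero (←) rewrites c into (c + 0), now (((c + 0) + 3) + (c + 0))
step 5: add_comm (→) rewrites ((c + 0) + 3) into (3 + (c + 0)), now ((3 + (c + 0)) + (c + 0))
step 6: add_assoc (←) rewrites ((3 + (c + 0)) + (c + 0)) into (((3 + (c + 0)) + c) + 0), which is E2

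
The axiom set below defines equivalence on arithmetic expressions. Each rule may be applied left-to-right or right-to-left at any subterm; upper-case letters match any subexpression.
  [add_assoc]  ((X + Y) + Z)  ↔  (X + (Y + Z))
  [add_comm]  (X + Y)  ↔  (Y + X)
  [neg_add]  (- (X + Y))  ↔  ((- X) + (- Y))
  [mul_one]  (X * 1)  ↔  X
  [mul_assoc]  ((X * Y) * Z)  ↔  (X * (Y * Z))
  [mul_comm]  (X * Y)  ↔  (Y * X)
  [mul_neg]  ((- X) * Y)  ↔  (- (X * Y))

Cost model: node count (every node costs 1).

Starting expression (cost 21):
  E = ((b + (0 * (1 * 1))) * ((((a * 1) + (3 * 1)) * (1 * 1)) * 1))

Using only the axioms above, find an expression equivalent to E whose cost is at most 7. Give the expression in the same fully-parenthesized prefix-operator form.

step 1: mul_one (→) rewrites ((((a * 1) + (3 * 1)) * (1 * 1)) * 1) into (((a * 1) + (3 * 1)) * (1 * 1)), now ((b + (0 * (1 * 1))) * (((a * 1) + (3 * 1)) * (1 * 1)))
step 2: mul_one (→) rewrites (1 * 1) into 1, now ((b + (0 * (1 * 1))) * (((a * 1) + (3 * 1)) * 1))
step 3: mul_one (→) rewrites (((a * 1) + (3 * 1)) * 1) into ((a * 1) + (3 * 1)), now ((b + (0 * (1 * 1))) * ((a * 1) + (3 * 1)))
step 4: mul_one (→) rewrites (3 * 1) into 3, now ((b + (0 * (1 * 1))) * ((a * 1) + 3))
step 5: mul_one (→) rewrites (a * 1) into a, now ((b + (0 * (1 * 1))) * (a + 3))
step 6: mul_one (→) rewrites (1 * 1) into 1, now ((b + (0 * 1)) * (a + 3))
step 7: mul_one (→) rewrites (0 * 1) into 0, reaching cost 7 (bound 7)

((b + 0) * (a + 3))   [cost 7]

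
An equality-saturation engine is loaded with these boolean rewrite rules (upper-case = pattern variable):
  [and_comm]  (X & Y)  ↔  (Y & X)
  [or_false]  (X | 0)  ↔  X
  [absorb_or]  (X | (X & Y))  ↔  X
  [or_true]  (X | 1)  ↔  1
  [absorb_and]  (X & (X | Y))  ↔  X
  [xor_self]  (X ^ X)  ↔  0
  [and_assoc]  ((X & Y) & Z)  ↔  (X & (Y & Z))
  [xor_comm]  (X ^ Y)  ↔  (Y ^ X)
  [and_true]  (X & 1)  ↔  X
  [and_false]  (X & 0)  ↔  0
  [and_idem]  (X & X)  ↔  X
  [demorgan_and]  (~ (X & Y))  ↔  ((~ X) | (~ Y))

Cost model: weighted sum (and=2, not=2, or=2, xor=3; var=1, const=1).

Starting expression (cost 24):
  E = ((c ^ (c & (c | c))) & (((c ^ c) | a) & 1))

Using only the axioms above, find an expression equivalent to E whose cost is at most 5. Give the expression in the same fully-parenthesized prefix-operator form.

step 1: and_true (→) rewrites (((c ^ c) | a) & 1) into ((c ^ c) | a), now ((c ^ (c & (c | c))) & ((c ^ c) | a))
step 2: absorb_and (→) rewrites (c & (c | c)) into c, now ((c ^ c) & ((c ^ c) | a))
step 3: absorb_and (→) rewrites ((c ^ c) & ((c ^ c) | a)) into (c ^ c), reaching cost 5 (bound 5)

(c ^ c)   [cost 5]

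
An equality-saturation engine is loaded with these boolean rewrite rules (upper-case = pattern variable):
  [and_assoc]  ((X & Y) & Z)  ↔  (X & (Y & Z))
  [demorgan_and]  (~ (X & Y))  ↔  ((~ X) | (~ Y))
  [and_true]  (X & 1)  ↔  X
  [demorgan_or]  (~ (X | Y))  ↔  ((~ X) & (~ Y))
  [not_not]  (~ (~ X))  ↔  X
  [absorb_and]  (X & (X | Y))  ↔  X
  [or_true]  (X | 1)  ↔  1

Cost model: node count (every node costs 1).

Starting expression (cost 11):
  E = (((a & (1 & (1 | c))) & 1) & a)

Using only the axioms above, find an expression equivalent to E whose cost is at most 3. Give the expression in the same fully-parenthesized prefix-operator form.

(1) (1 & (1 | c))  =[absorb_and →]=  1    ⊢ (((a & 1) & 1) & a)
(2) ((a & 1) & 1)  =[and_true →]=  (a & 1)    ⊢ ((a & 1) & a)
(3) (a & 1)  =[and_true →]=  a    ⊢ cost 3, within 3

(a & a)   [cost 3]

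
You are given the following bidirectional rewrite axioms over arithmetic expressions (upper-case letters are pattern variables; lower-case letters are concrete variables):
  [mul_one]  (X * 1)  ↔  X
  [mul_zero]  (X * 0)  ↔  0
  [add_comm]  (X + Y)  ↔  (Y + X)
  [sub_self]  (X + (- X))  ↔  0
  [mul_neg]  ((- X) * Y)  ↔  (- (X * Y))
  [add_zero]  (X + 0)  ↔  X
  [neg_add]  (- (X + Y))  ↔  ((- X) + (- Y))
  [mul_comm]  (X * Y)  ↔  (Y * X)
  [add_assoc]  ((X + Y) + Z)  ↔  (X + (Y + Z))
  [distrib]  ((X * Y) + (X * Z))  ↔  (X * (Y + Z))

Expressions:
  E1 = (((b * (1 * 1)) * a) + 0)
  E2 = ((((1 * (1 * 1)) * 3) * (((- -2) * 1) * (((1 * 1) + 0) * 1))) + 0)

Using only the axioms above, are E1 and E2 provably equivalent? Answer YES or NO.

The axioms are sound identities: if E1 ↔* E2 then E1 and E2 evaluate identically under any assignment.
Under a=0, b=0: E1 evaluates to 0, E2 to 6. Distinct ⇒ no rewrite sequence connects them.

NO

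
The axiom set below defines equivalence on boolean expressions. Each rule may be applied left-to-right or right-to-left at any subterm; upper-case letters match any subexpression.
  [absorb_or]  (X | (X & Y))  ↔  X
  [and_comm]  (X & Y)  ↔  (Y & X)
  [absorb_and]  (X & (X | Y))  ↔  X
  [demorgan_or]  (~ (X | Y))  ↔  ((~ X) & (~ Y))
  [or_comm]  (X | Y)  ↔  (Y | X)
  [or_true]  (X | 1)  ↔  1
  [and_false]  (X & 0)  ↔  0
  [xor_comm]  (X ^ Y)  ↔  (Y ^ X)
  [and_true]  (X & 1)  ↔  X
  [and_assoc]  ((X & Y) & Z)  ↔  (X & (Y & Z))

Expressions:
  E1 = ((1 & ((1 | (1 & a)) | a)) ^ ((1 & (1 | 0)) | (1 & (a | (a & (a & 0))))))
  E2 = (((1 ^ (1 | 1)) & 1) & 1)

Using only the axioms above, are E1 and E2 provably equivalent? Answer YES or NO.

YES

1. [and_false →] (a & 0)  →  0;  E1 = ((1 & ((1 | (1 & a)) | a)) ^ ((1 & (1 | 0)) | (1 & (a | (a & 0)))))
2. [absorb_or →] (a | (a & 0))  →  a;  E1 = ((1 & ((1 | (1 & a)) | a)) ^ ((1 & (1 | 0)) | (1 & a)))
3. [absorb_or →] (1 | (1 & a))  →  1;  E1 = ((1 & (1 | a)) ^ ((1 & (1 | 0)) | (1 & a)))
4. [absorb_and →] (1 & (1 | a))  →  1;  E1 = (1 ^ ((1 & (1 | 0)) | (1 & a)))
5. [absorb_and →] (1 & (1 | 0))  →  1;  E1 = (1 ^ (1 | (1 & a)))
6. [absorb_or →] (1 | (1 & a))  →  1;  E1 = (1 ^ 1)
7. [and_true ←] (1 ^ 1)  →  ((1 ^ 1) & 1)
8. [and_true ←] ((1 ^ 1) & 1)  →  (((1 ^ 1) & 1) & 1)
9. [or_true ←] 1  →  (1 | 1);  this is E2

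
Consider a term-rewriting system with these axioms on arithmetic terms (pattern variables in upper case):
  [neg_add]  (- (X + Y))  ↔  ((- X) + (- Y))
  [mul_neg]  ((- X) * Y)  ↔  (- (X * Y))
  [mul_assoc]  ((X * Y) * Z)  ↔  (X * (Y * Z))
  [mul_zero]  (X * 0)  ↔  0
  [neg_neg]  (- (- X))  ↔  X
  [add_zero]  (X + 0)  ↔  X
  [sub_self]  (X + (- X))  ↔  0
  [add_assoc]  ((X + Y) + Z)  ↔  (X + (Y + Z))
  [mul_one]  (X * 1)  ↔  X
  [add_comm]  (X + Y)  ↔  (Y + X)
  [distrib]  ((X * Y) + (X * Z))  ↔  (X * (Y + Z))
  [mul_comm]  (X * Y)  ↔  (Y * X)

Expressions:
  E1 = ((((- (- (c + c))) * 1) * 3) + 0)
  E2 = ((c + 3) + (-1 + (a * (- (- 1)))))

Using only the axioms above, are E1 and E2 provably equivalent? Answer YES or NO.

NO

Every axiom is a valid identity, so a rewrite proof would force E1 and E2 to agree under every assignment.
At a=0, c=0: E1 = 0 but E2 = 2; they differ, so no derivation exists.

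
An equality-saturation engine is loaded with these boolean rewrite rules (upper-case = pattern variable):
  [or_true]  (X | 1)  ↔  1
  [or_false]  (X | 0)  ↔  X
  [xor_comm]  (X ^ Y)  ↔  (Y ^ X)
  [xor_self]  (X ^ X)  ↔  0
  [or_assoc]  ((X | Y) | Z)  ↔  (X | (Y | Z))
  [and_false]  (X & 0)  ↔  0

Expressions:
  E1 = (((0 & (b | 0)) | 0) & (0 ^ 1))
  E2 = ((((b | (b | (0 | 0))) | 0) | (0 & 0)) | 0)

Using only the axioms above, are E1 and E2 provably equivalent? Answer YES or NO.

The axioms are sound identities: if E1 ↔* E2 then E1 and E2 evaluate identically under any assignment.
Under b=1: E1 evaluates to 0, E2 to 1. Distinct ⇒ no rewrite sequence connects them.

NO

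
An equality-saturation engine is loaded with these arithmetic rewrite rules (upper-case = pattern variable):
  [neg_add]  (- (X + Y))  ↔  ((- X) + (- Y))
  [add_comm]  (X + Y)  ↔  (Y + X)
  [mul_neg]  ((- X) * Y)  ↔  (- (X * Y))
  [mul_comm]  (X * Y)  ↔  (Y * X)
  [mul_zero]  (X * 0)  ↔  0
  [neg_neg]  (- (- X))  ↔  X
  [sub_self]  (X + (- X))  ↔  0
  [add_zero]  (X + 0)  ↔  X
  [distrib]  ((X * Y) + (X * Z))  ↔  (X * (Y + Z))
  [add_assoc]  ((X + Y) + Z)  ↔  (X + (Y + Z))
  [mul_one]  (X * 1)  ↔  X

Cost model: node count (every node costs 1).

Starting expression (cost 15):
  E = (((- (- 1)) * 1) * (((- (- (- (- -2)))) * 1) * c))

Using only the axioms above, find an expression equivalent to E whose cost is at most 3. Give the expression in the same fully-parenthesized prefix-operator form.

(-2 * c)   [cost 3]

1. [neg_neg →] (- (- (- (- -2))))  →  (- (- -2));  E = (((- (- 1)) * 1) * (((- (- -2)) * 1) * c))
2. [mul_one →] ((- (- 1)) * 1)  →  (- (- 1));  E = ((- (- 1)) * (((- (- -2)) * 1) * c))
3. [mul_comm →] ((- (- 1)) * (((- (- -2)) * 1) * c))  →  ((((- (- -2)) * 1) * c) * (- (- 1)))
4. [mul_one →] ((- (- -2)) * 1)  →  (- (- -2));  E = (((- (- -2)) * c) * (- (- 1)))
5. [neg_neg →] (- (- 1))  →  1;  E = (((- (- -2)) * c) * 1)
6. [neg_neg →] (- (- -2))  →  -2;  E = ((-2 * c) * 1)
7. [mul_one →] ((-2 * c) * 1)  →  (-2 * c);  cost 3 ≤ 3, done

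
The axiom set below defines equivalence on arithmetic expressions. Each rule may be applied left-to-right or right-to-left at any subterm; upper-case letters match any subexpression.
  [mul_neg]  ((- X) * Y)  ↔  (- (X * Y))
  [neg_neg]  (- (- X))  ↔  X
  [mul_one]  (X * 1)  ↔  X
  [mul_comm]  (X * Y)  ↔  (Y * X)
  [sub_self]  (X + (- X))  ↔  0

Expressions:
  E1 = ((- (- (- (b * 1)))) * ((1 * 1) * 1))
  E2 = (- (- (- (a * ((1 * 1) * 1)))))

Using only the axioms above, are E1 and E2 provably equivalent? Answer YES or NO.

NO

All listed rules preserve value, hence provable equivalence implies equal values everywhere; look for a separating assignment.
a=0, b=1 gives E1 ↦ -1, E2 ↦ 0; values differ ⇒ not provably equivalent.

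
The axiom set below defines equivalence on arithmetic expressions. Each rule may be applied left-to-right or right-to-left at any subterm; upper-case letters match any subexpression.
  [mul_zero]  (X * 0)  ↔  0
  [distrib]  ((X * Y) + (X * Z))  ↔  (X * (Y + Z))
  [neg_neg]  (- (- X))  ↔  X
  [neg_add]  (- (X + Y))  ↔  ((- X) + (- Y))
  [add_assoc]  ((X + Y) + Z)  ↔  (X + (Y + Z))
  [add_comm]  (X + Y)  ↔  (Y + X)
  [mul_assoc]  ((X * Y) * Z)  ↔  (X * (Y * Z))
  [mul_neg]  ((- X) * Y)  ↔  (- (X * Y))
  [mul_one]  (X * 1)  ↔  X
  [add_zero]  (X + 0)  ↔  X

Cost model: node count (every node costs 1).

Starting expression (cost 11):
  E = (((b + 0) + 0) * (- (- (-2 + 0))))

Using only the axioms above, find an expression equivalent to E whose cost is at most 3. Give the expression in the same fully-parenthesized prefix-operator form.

(1) (- (- (-2 + 0)))  =[neg_neg →]=  (-2 + 0)    ⊢ (((b + 0) + 0) * (-2 + 0))
(2) (b + 0)  =[add_zero →]=  b    ⊢ ((b + 0) * (-2 + 0))
(3) (b + 0)  =[add_zero →]=  b    ⊢ (b * (-2 + 0))
(4) (-2 + 0)  =[add_zero →]=  -2    ⊢ cost 3, within 3

(b * -2)   [cost 3]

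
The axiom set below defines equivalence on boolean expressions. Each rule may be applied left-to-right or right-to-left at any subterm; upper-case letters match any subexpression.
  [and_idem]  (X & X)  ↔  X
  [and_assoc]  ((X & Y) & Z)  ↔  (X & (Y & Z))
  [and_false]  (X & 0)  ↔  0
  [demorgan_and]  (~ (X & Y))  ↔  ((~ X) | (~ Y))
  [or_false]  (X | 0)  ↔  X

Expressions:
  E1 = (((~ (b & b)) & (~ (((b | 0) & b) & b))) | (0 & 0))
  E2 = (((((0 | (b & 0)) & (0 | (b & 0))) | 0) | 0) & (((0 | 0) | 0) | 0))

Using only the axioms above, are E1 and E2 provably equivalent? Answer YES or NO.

NO

All listed rules preserve value, hence provable equivalence implies equal values everywhere; look for a separating assignment.
b=0 gives E1 ↦ 1, E2 ↦ 0; values differ ⇒ not provably equivalent.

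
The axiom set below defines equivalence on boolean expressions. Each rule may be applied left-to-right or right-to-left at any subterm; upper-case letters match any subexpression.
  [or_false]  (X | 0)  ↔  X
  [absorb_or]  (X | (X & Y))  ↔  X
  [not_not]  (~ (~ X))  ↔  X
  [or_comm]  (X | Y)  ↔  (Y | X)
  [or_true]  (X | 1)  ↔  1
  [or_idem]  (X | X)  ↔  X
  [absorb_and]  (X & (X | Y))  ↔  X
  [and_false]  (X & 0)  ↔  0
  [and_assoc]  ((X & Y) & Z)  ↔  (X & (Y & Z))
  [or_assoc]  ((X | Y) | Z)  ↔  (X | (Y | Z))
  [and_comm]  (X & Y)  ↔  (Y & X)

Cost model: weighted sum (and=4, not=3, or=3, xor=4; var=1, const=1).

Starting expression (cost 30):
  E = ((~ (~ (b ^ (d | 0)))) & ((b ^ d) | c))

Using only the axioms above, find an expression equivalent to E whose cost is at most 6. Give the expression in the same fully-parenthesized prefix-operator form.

(b ^ d)   [cost 6]

(1) (~ (~ (b ^ (d | 0))))  =[not_not →]=  (b ^ (d | 0))    ⊢ ((b ^ (d | 0)) & ((b ^ d) | c))
(2) (d | 0)  =[or_false →]=  d    ⊢ ((b ^ d) & ((b ^ d) | c))
(3) ((b ^ d) & ((b ^ d) | c))  =[absorb_and →]=  (b ^ d)    ⊢ cost 6, within 6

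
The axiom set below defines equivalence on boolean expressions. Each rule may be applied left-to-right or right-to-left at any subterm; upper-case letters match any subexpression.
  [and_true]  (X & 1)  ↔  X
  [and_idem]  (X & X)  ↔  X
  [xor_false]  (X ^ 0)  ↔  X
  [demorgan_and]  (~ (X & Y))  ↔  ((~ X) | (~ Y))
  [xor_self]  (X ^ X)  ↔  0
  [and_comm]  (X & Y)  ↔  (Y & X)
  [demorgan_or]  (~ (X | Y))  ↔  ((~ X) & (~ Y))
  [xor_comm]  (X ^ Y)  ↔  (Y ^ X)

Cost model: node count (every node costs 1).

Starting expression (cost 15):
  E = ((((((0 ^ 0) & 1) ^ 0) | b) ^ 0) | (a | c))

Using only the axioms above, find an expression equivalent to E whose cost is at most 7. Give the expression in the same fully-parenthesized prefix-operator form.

((0 | b) | (a | c))   [cost 7]

(1) ((0 ^ 0) & 1)  =[and_true →]=  (0 ^ 0)    ⊢ (((((0 ^ 0) ^ 0) | b) ^ 0) | (a | c))
(2) ((0 ^ 0) ^ 0)  =[xor_false →]=  (0 ^ 0)    ⊢ ((((0 ^ 0) | b) ^ 0) | (a | c))
(3) (((0 ^ 0) | b) ^ 0)  =[xor_false →]=  ((0 ^ 0) | b)    ⊢ (((0 ^ 0) | b) | (a | c))
(4) (0 ^ 0)  =[xor_false →]=  0    ⊢ cost 7, within 7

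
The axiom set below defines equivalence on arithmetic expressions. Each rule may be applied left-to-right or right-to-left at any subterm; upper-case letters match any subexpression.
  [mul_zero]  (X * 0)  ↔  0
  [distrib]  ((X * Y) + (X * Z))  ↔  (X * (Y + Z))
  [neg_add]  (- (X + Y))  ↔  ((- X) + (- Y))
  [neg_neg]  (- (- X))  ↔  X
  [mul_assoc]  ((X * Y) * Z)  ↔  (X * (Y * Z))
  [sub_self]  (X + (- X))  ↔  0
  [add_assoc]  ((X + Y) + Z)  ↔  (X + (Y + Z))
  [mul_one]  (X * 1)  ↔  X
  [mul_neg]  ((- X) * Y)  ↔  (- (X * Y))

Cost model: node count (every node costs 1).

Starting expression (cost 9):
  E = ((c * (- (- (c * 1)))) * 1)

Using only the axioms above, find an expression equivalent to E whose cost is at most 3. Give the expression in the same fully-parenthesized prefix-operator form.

(1) (c * 1)  =[mul_one →]=  c    ⊢ ((c * (- (- c))) * 1)
(2) (- (- c))  =[neg_neg →]=  c    ⊢ ((c * c) * 1)
(3) ((c * c) * 1)  =[mul_one →]=  (c * c)    ⊢ cost 3, within 3

(c * c)   [cost 3]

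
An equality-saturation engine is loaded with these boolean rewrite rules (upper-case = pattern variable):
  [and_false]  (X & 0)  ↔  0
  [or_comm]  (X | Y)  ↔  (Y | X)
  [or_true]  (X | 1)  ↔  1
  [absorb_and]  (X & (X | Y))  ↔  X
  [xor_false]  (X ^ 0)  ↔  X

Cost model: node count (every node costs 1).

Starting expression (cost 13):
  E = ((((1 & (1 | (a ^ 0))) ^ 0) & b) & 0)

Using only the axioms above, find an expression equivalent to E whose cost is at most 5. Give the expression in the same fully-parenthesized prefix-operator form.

1. [xor_false →] ((1 & (1 | (a ^ 0))) ^ 0)  →  (1 & (1 | (a ^ 0)));  E = (((1 & (1 | (a ^ 0))) & b) & 0)
2. [xor_false →] (a ^ 0)  →  a;  E = (((1 & (1 | a)) & b) & 0)
3. [absorb_and →] (1 & (1 | a))  →  1;  cost 5 ≤ 5, done

((1 & b) & 0)   [cost 5]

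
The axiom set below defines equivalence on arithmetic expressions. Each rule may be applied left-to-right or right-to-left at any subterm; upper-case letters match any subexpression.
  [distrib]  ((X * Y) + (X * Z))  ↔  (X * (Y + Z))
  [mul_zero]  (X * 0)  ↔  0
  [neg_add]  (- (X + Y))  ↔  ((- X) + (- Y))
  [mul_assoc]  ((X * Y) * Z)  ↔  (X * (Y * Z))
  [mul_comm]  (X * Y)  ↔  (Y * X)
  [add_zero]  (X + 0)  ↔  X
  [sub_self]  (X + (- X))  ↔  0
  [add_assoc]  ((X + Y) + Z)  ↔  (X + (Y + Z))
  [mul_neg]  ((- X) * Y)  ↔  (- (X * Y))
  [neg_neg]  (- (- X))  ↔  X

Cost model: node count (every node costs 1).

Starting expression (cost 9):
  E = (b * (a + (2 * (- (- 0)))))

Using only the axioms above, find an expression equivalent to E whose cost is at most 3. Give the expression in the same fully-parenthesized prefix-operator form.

(b * a)   [cost 3]

1. [neg_neg →] (- (- 0))  →  0;  E = (b * (a + (2 * 0)))
2. [mul_zero →] (2 * 0)  →  0;  E = (b * (a + 0))
3. [add_zero →] (a + 0)  →  a;  cost 3 ≤ 3, done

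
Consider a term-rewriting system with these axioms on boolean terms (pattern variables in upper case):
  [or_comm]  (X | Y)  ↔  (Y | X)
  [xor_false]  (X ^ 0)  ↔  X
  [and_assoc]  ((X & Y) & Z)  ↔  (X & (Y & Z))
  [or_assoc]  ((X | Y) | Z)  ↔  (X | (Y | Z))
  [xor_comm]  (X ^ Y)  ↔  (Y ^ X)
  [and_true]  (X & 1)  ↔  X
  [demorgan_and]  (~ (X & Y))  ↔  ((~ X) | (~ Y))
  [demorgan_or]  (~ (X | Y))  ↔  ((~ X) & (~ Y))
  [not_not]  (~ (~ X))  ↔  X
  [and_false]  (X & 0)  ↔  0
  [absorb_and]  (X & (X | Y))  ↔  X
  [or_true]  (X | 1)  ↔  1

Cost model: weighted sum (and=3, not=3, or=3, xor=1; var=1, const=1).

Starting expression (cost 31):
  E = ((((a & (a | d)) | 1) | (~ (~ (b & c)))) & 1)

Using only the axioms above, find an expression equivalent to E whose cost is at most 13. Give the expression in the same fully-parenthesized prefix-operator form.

1. [not_not →] (~ (~ (b & c)))  →  (b & c);  E = ((((a & (a | d)) | 1) | (b & c)) & 1)
2. [and_true →] ((((a & (a | d)) | 1) | (b & c)) & 1)  →  (((a & (a | d)) | 1) | (b & c))
3. [absorb_and →] (a & (a | d))  →  a;  cost 13 ≤ 13, done

((a | 1) | (b & c))   [cost 13]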